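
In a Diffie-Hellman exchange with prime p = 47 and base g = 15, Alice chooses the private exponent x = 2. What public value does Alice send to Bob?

37

Public value = 15^2 (mod 47).
15^1 ≡ 15 (mod 47)
15^2 = (15^1)^2 ≡ 15^2 = 225 ≡ 37 (mod 47)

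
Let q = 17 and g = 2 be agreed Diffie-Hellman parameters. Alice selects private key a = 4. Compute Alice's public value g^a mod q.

Public value = 2^4 mod 17.
2^1 ≡ 2 (mod 17)
2^2 = (2^1)^2 ≡ 2^2 = 4 ≡ 4 (mod 17)
2^4 = (2^2)^2 ≡ 4^2 = 16 ≡ 16 (mod 17)

16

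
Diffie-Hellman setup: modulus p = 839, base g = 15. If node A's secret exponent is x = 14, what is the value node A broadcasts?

Public value = 15^{14} \pmod{839}.
15^1 ≡ 15 (mod 839)
15^2 = (15^1)^2 ≡ 15^2 = 225 ≡ 225 (mod 839)
15^4 = (15^2)^2 ≡ 225^2 = 50625 ≡ 285 (mod 839)
15^8 = (15^4)^2 ≡ 285^2 = 81225 ≡ 681 (mod 839)
15^14 = 15^8 · 15^4 · 15^2 ≡ 681 · 285 · 225 ≡ 14 (mod 839).

14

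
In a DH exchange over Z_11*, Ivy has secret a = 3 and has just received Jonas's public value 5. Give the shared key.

Shared key K = 5^3 mod 11.
5^1 ≡ 5 (mod 11)
5^2 = (5^1)^2 ≡ 5^2 = 25 ≡ 3 (mod 11)
5^3 = 5^2 · 5^1 ≡ 3 · 5 ≡ 4 (mod 11).

4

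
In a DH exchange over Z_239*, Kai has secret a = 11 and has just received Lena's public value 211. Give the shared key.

Shared key K = 211^11 mod 239.
211^1 ≡ 211 (mod 239)
211^2 = (211^1)^2 ≡ 211^2 = 44521 ≡ 67 (mod 239)
211^4 = (211^2)^2 ≡ 67^2 = 4489 ≡ 187 (mod 239)
211^8 = (211^4)^2 ≡ 187^2 = 34969 ≡ 75 (mod 239)
211^11 = 211^8 · 211^2 · 211^1 ≡ 75 · 67 · 211 ≡ 71 (mod 239).

71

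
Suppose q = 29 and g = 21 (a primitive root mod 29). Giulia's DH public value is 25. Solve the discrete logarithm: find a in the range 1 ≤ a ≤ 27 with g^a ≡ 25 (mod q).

24

Try successive powers of 21 modulo 29:
21^1 ≡ 21
21^2 ≡ 6
21^3 ≡ 10
21^4 ≡ 7
21^5 ≡ 2
21^6 ≡ 13
21^7 ≡ 12
21^8 ≡ 20
21^9 ≡ 14
21^10 ≡ 4
21^11 ≡ 26
21^12 ≡ 24
21^13 ≡ 11
21^14 ≡ 28
21^15 ≡ 8
21^16 ≡ 23
21^17 ≡ 19
21^18 ≡ 22
21^19 ≡ 27
21^20 ≡ 16
21^21 ≡ 17
21^22 ≡ 9
21^23 ≡ 15
21^24 ≡ 25
Found: a = 24.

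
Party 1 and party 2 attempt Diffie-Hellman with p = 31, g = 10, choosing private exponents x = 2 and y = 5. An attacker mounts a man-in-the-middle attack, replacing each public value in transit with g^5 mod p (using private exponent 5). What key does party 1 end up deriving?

5

Party 1 receives an attacker's public value M = 10^5 mod 31 instead of the honest one.
10^1 ≡ 10 (mod 31)
10^2 = (10^1)^2 ≡ 10^2 = 100 ≡ 7 (mod 31)
10^4 = (10^2)^2 ≡ 7^2 = 49 ≡ 18 (mod 31)
10^5 = 10^4 · 10^1 ≡ 18 · 10 ≡ 25 (mod 31).
So M = 25. Party 1 computes K = M^2 mod 31.
25^1 ≡ 25 (mod 31)
25^2 = (25^1)^2 ≡ 25^2 = 625 ≡ 5 (mod 31)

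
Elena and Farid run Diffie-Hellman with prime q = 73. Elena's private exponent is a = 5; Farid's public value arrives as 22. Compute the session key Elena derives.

51

Shared key K = 22^5 mod 73.
22^1 ≡ 22 (mod 73)
22^2 = (22^1)^2 ≡ 22^2 = 484 ≡ 46 (mod 73)
22^4 = (22^2)^2 ≡ 46^2 = 2116 ≡ 72 (mod 73)
22^5 = 22^4 · 22^1 ≡ 72 · 22 ≡ 51 (mod 73).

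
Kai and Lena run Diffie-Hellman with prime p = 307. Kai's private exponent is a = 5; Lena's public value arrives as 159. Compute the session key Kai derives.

188

Shared key K = 159^5 mod 307.
159^1 ≡ 159 (mod 307)
159^2 = (159^1)^2 ≡ 159^2 = 25281 ≡ 107 (mod 307)
159^4 = (159^2)^2 ≡ 107^2 = 11449 ≡ 90 (mod 307)
159^5 = 159^4 · 159^1 ≡ 90 · 159 ≡ 188 (mod 307).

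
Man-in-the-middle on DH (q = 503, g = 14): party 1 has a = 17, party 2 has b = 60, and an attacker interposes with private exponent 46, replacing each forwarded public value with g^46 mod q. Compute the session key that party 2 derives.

36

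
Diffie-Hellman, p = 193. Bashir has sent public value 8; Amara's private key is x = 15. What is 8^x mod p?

24

Shared key K = 8^15 mod 193.
8^1 ≡ 8 (mod 193)
8^2 = (8^1)^2 ≡ 8^2 = 64 ≡ 64 (mod 193)
8^4 = (8^2)^2 ≡ 64^2 = 4096 ≡ 43 (mod 193)
8^8 = (8^4)^2 ≡ 43^2 = 1849 ≡ 112 (mod 193)
8^15 = 8^8 · 8^4 · 8^2 · 8^1 ≡ 112 · 43 · 64 · 8 ≡ 24 (mod 193).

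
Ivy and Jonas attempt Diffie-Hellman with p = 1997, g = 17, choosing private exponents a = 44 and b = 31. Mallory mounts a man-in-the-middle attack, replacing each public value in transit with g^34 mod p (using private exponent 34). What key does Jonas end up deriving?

1252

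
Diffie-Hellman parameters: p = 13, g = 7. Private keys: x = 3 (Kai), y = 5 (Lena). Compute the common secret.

Lena sends B = g^y mod p = 7^5 mod 13.
7^1 ≡ 7 (mod 13)
7^2 = (7^1)^2 ≡ 7^2 = 49 ≡ 10 (mod 13)
7^4 = (7^2)^2 ≡ 10^2 = 100 ≡ 9 (mod 13)
7^5 = 7^4 · 7^1 ≡ 9 · 7 ≡ 11 (mod 13).
So B = 11. Kai then computes K = B^x mod p = 11^3 mod 13.
11^1 ≡ 11 (mod 13)
11^2 = (11^1)^2 ≡ 11^2 = 121 ≡ 4 (mod 13)
11^3 = 11^2 · 11^1 ≡ 4 · 11 ≡ 5 (mod 13).

5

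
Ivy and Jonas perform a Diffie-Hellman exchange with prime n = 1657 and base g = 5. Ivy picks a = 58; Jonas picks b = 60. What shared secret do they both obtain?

1265

Jonas sends B = g^b mod n = 5^60 mod 1657.
5^1 ≡ 5 (mod 1657)
5^2 = (5^1)^2 ≡ 5^2 = 25 ≡ 25 (mod 1657)
5^4 = (5^2)^2 ≡ 25^2 = 625 ≡ 625 (mod 1657)
5^8 = (5^4)^2 ≡ 625^2 = 390625 ≡ 1230 (mod 1657)
5^16 = (5^8)^2 ≡ 1230^2 = 1512900 ≡ 59 (mod 1657)
5^32 = (5^16)^2 ≡ 59^2 = 3481 ≡ 167 (mod 1657)
5^60 = 5^32 · 5^16 · 5^8 · 5^4 ≡ 167 · 59 · 1230 · 625 ≡ 437 (mod 1657).
So B = 437. Ivy then computes K = B^a mod n = 437^58 mod 1657.
437^1 ≡ 437 (mod 1657)
437^2 = (437^1)^2 ≡ 437^2 = 190969 ≡ 414 (mod 1657)
437^4 = (437^2)^2 ≡ 414^2 = 171396 ≡ 725 (mod 1657)
437^8 = (437^4)^2 ≡ 725^2 = 525625 ≡ 356 (mod 1657)
437^16 = (437^8)^2 ≡ 356^2 = 126736 ≡ 804 (mod 1657)
437^32 = (437^16)^2 ≡ 804^2 = 646416 ≡ 186 (mod 1657)
437^58 = 437^32 · 437^16 · 437^8 · 437^2 ≡ 186 · 804 · 356 · 414 ≡ 1265 (mod 1657).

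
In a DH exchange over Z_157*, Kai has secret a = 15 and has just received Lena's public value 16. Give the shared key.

Shared key K = 16^15 mod 157.
16^1 ≡ 16 (mod 157)
16^2 = (16^1)^2 ≡ 16^2 = 256 ≡ 99 (mod 157)
16^4 = (16^2)^2 ≡ 99^2 = 9801 ≡ 67 (mod 157)
16^8 = (16^4)^2 ≡ 67^2 = 4489 ≡ 93 (mod 157)
16^15 = 16^8 · 16^4 · 16^2 · 16^1 ≡ 93 · 67 · 99 · 16 ≡ 99 (mod 157).

99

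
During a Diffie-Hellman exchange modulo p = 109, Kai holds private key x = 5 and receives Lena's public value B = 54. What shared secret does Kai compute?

17

Shared key K = 54^5 mod 109.
54^1 ≡ 54 (mod 109)
54^2 = (54^1)^2 ≡ 54^2 = 2916 ≡ 82 (mod 109)
54^4 = (54^2)^2 ≡ 82^2 = 6724 ≡ 75 (mod 109)
54^5 = 54^4 · 54^1 ≡ 75 · 54 ≡ 17 (mod 109).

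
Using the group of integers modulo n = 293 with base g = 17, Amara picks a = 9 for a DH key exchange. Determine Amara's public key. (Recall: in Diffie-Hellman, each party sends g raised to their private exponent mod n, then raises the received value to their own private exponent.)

250

Public value = 17^9 (mod 293).
17^1 ≡ 17 (mod 293)
17^2 = (17^1)^2 ≡ 17^2 = 289 ≡ 289 (mod 293)
17^4 = (17^2)^2 ≡ 289^2 = 83521 ≡ 16 (mod 293)
17^8 = (17^4)^2 ≡ 16^2 = 256 ≡ 256 (mod 293)
17^9 = 17^8 · 17^1 ≡ 256 · 17 ≡ 250 (mod 293).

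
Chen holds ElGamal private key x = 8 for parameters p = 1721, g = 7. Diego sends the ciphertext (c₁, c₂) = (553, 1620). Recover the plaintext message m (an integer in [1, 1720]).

974

Shared mask s = c₁^x mod p = 553^8 mod 1721.
553^1 ≡ 553 (mod 1721)
553^2 = (553^1)^2 ≡ 553^2 = 305809 ≡ 1192 (mod 1721)
553^4 = (553^2)^2 ≡ 1192^2 = 1420864 ≡ 1039 (mod 1721)
553^8 = (553^4)^2 ≡ 1039^2 = 1079521 ≡ 454 (mod 1721)
So s = 454; s⁻¹ ≡ 1558 (mod 1721).
m = c₂ · s⁻¹ mod 1721 = 1620 · 1558 mod 1721 = 974.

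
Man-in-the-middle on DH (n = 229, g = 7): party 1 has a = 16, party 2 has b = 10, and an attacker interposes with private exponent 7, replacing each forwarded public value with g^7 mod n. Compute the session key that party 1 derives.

14

Party 1 receives an attacker's public value M = 7^7 mod 229 instead of the honest one.
7^1 ≡ 7 (mod 229)
7^2 = (7^1)^2 ≡ 7^2 = 49 ≡ 49 (mod 229)
7^4 = (7^2)^2 ≡ 49^2 = 2401 ≡ 111 (mod 229)
7^7 = 7^4 · 7^2 · 7^1 ≡ 111 · 49 · 7 ≡ 59 (mod 229).
So M = 59. Party 1 computes K = M^16 mod 229.
59^1 ≡ 59 (mod 229)
59^2 = (59^1)^2 ≡ 59^2 = 3481 ≡ 46 (mod 229)
59^4 = (59^2)^2 ≡ 46^2 = 2116 ≡ 55 (mod 229)
59^8 = (59^4)^2 ≡ 55^2 = 3025 ≡ 48 (mod 229)
59^16 = (59^8)^2 ≡ 48^2 = 2304 ≡ 14 (mod 229)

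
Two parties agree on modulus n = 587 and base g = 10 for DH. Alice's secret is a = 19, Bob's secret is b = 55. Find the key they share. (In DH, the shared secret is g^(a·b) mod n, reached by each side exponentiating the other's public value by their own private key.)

40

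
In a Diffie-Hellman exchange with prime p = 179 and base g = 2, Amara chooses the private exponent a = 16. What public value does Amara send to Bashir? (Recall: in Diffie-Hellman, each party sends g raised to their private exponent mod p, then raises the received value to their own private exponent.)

22

Public value = 2^16 mod 179.
2^1 ≡ 2 (mod 179)
2^2 = (2^1)^2 ≡ 2^2 = 4 ≡ 4 (mod 179)
2^4 = (2^2)^2 ≡ 4^2 = 16 ≡ 16 (mod 179)
2^8 = (2^4)^2 ≡ 16^2 = 256 ≡ 77 (mod 179)
2^16 = (2^8)^2 ≡ 77^2 = 5929 ≡ 22 (mod 179)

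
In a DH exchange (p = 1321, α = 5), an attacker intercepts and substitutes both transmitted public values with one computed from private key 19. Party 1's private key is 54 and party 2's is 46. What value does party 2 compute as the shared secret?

Party 2 receives an attacker's public value M = 5^19 mod 1321 instead of the honest one.
5^1 ≡ 5 (mod 1321)
5^2 = (5^1)^2 ≡ 5^2 = 25 ≡ 25 (mod 1321)
5^4 = (5^2)^2 ≡ 25^2 = 625 ≡ 625 (mod 1321)
5^8 = (5^4)^2 ≡ 625^2 = 390625 ≡ 930 (mod 1321)
5^16 = (5^8)^2 ≡ 930^2 = 864900 ≡ 966 (mod 1321)
5^19 = 5^16 · 5^2 · 5^1 ≡ 966 · 25 · 5 ≡ 539 (mod 1321).
So M = 539. Party 2 computes K = M^46 mod 1321.
539^1 ≡ 539 (mod 1321)
539^2 = (539^1)^2 ≡ 539^2 = 290521 ≡ 1222 (mod 1321)
539^4 = (539^2)^2 ≡ 1222^2 = 1493284 ≡ 554 (mod 1321)
539^8 = (539^4)^2 ≡ 554^2 = 306916 ≡ 444 (mod 1321)
539^16 = (539^8)^2 ≡ 444^2 = 197136 ≡ 307 (mod 1321)
539^32 = (539^16)^2 ≡ 307^2 = 94249 ≡ 458 (mod 1321)
539^46 = 539^32 · 539^8 · 539^4 · 539^2 ≡ 458 · 444 · 554 · 1222 ≡ 688 (mod 1321).

688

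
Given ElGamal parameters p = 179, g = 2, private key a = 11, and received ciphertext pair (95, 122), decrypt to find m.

Shared mask s = c₁^a mod p = 95^11 mod 179.
95^1 ≡ 95 (mod 179)
95^2 = (95^1)^2 ≡ 95^2 = 9025 ≡ 75 (mod 179)
95^4 = (95^2)^2 ≡ 75^2 = 5625 ≡ 76 (mod 179)
95^8 = (95^4)^2 ≡ 76^2 = 5776 ≡ 48 (mod 179)
95^11 = 95^8 · 95^2 · 95^1 ≡ 48 · 75 · 95 ≡ 110 (mod 179).
So s = 110; s⁻¹ ≡ 83 (mod 179).
m = c₂ · s⁻¹ mod 179 = 122 · 83 mod 179 = 102.

102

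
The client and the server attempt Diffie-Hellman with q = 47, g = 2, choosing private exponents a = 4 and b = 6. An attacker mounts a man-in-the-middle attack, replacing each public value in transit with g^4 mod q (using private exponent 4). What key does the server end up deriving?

2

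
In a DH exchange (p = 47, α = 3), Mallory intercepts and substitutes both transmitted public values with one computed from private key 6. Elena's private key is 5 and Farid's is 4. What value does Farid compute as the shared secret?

3

Farid receives Mallory's public value M = 3^6 mod 47 instead of the honest one.
3^1 ≡ 3 (mod 47)
3^2 = (3^1)^2 ≡ 3^2 = 9 ≡ 9 (mod 47)
3^4 = (3^2)^2 ≡ 9^2 = 81 ≡ 34 (mod 47)
3^6 = 3^4 · 3^2 ≡ 34 · 9 ≡ 24 (mod 47).
So M = 24. Farid computes K = M^4 mod 47.
24^1 ≡ 24 (mod 47)
24^2 = (24^1)^2 ≡ 24^2 = 576 ≡ 12 (mod 47)
24^4 = (24^2)^2 ≡ 12^2 = 144 ≡ 3 (mod 47)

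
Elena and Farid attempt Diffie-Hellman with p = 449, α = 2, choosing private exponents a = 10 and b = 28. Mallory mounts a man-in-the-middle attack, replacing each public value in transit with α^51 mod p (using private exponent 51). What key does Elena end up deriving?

Elena receives Mallory's public value M = 2^51 mod 449 instead of the honest one.
2^1 ≡ 2 (mod 449)
2^2 = (2^1)^2 ≡ 2^2 = 4 ≡ 4 (mod 449)
2^4 = (2^2)^2 ≡ 4^2 = 16 ≡ 16 (mod 449)
2^8 = (2^4)^2 ≡ 16^2 = 256 ≡ 256 (mod 449)
2^16 = (2^8)^2 ≡ 256^2 = 65536 ≡ 431 (mod 449)
2^32 = (2^16)^2 ≡ 431^2 = 185761 ≡ 324 (mod 449)
2^51 = 2^32 · 2^16 · 2^2 · 2^1 ≡ 324 · 431 · 4 · 2 ≡ 40 (mod 449).
So M = 40. Elena computes K = M^10 mod 449.
40^1 ≡ 40 (mod 449)
40^2 = (40^1)^2 ≡ 40^2 = 1600 ≡ 253 (mod 449)
40^4 = (40^2)^2 ≡ 253^2 = 64009 ≡ 251 (mod 449)
40^8 = (40^4)^2 ≡ 251^2 = 63001 ≡ 141 (mod 449)
40^10 = 40^8 · 40^2 ≡ 141 · 253 ≡ 202 (mod 449).

202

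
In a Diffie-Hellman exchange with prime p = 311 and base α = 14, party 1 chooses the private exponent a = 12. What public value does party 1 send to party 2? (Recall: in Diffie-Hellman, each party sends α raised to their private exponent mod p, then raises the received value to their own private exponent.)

72

Public value = 14^12 (mod 311).
14^1 ≡ 14 (mod 311)
14^2 = (14^1)^2 ≡ 14^2 = 196 ≡ 196 (mod 311)
14^4 = (14^2)^2 ≡ 196^2 = 38416 ≡ 163 (mod 311)
14^8 = (14^4)^2 ≡ 163^2 = 26569 ≡ 134 (mod 311)
14^12 = 14^8 · 14^4 ≡ 134 · 163 ≡ 72 (mod 311).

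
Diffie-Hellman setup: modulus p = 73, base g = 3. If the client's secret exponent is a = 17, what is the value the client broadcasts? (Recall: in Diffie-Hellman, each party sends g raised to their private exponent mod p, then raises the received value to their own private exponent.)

Public value = 3^17 mod 73.
3^1 ≡ 3 (mod 73)
3^2 = (3^1)^2 ≡ 3^2 = 9 ≡ 9 (mod 73)
3^4 = (3^2)^2 ≡ 9^2 = 81 ≡ 8 (mod 73)
3^8 = (3^4)^2 ≡ 8^2 = 64 ≡ 64 (mod 73)
3^16 = (3^8)^2 ≡ 64^2 = 4096 ≡ 8 (mod 73)
3^17 = 3^16 · 3^1 ≡ 8 · 3 ≡ 24 (mod 73).

24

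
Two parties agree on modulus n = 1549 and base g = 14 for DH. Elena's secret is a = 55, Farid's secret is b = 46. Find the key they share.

1347

Farid sends B = g^b mod n = 14^46 mod 1549.
14^1 ≡ 14 (mod 1549)
14^2 = (14^1)^2 ≡ 14^2 = 196 ≡ 196 (mod 1549)
14^4 = (14^2)^2 ≡ 196^2 = 38416 ≡ 1240 (mod 1549)
14^8 = (14^4)^2 ≡ 1240^2 = 1537600 ≡ 992 (mod 1549)
14^16 = (14^8)^2 ≡ 992^2 = 984064 ≡ 449 (mod 1549)
14^32 = (14^16)^2 ≡ 449^2 = 201601 ≡ 231 (mod 1549)
14^46 = 14^32 · 14^8 · 14^4 · 14^2 ≡ 231 · 992 · 1240 · 196 ≡ 1359 (mod 1549).
So B = 1359. Elena then computes K = B^a mod n = 1359^55 mod 1549.
1359^1 ≡ 1359 (mod 1549)
1359^2 = (1359^1)^2 ≡ 1359^2 = 1846881 ≡ 473 (mod 1549)
1359^4 = (1359^2)^2 ≡ 473^2 = 223729 ≡ 673 (mod 1549)
1359^8 = (1359^4)^2 ≡ 673^2 = 452929 ≡ 621 (mod 1549)
1359^16 = (1359^8)^2 ≡ 621^2 = 385641 ≡ 1489 (mod 1549)
1359^32 = (1359^16)^2 ≡ 1489^2 = 2217121 ≡ 502 (mod 1549)
1359^55 = 1359^32 · 1359^16 · 1359^4 · 1359^2 · 1359^1 ≡ 502 · 1489 · 673 · 473 · 1359 ≡ 1347 (mod 1549).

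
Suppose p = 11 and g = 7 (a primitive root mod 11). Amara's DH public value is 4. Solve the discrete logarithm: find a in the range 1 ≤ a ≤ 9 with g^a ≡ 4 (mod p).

6

Try successive powers of 7 modulo 11:
7^1 ≡ 7
7^2 ≡ 5
7^3 ≡ 2
7^4 ≡ 3
7^5 ≡ 10
7^6 ≡ 4
Found: a = 6.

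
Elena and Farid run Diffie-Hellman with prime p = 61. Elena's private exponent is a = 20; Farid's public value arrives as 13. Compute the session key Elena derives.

47

Shared key K = 13^20 mod 61.
13^1 ≡ 13 (mod 61)
13^2 = (13^1)^2 ≡ 13^2 = 169 ≡ 47 (mod 61)
13^4 = (13^2)^2 ≡ 47^2 = 2209 ≡ 13 (mod 61)
13^8 = (13^4)^2 ≡ 13^2 = 169 ≡ 47 (mod 61)
13^16 = (13^8)^2 ≡ 47^2 = 2209 ≡ 13 (mod 61)
13^20 = 13^16 · 13^4 ≡ 13 · 13 ≡ 47 (mod 61).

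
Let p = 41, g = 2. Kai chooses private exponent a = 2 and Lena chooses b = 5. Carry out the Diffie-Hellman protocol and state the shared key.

40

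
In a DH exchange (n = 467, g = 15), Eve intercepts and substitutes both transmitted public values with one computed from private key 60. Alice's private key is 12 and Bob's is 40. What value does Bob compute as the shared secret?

Bob receives Eve's public value M = 15^60 mod 467 instead of the honest one.
15^1 ≡ 15 (mod 467)
15^2 = (15^1)^2 ≡ 15^2 = 225 ≡ 225 (mod 467)
15^4 = (15^2)^2 ≡ 225^2 = 50625 ≡ 189 (mod 467)
15^8 = (15^4)^2 ≡ 189^2 = 35721 ≡ 229 (mod 467)
15^16 = (15^8)^2 ≡ 229^2 = 52441 ≡ 137 (mod 467)
15^32 = (15^16)^2 ≡ 137^2 = 18769 ≡ 89 (mod 467)
15^60 = 15^32 · 15^16 · 15^8 · 15^4 ≡ 89 · 137 · 229 · 189 ≡ 289 (mod 467).
So M = 289. Bob computes K = M^40 mod 467.
289^1 ≡ 289 (mod 467)
289^2 = (289^1)^2 ≡ 289^2 = 83521 ≡ 395 (mod 467)
289^4 = (289^2)^2 ≡ 395^2 = 156025 ≡ 47 (mod 467)
289^8 = (289^4)^2 ≡ 47^2 = 2209 ≡ 341 (mod 467)
289^16 = (289^8)^2 ≡ 341^2 = 116281 ≡ 465 (mod 467)
289^32 = (289^16)^2 ≡ 465^2 = 216225 ≡ 4 (mod 467)
289^40 = 289^32 · 289^8 ≡ 4 · 341 ≡ 430 (mod 467).

430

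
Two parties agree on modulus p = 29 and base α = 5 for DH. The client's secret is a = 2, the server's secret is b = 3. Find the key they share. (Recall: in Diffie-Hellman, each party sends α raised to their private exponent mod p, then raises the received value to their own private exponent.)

23

The client sends A = α^a mod p = 5^2 mod 29.
5^1 ≡ 5 (mod 29)
5^2 = (5^1)^2 ≡ 5^2 = 25 ≡ 25 (mod 29)
So A = 25. The server then computes K = A^b mod p = 25^3 mod 29.
25^1 ≡ 25 (mod 29)
25^2 = (25^1)^2 ≡ 25^2 = 625 ≡ 16 (mod 29)
25^3 = 25^2 · 25^1 ≡ 16 · 25 ≡ 23 (mod 29).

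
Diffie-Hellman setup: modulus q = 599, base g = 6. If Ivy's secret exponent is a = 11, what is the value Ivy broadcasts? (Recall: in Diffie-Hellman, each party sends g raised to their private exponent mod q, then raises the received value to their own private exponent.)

127

Public value = 6^11 mod 599.
6^1 ≡ 6 (mod 599)
6^2 = (6^1)^2 ≡ 6^2 = 36 ≡ 36 (mod 599)
6^4 = (6^2)^2 ≡ 36^2 = 1296 ≡ 98 (mod 599)
6^8 = (6^4)^2 ≡ 98^2 = 9604 ≡ 20 (mod 599)
6^11 = 6^8 · 6^2 · 6^1 ≡ 20 · 36 · 6 ≡ 127 (mod 599).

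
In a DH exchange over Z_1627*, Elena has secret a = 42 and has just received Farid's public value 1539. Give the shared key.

Shared key K = 1539^42 mod 1627.
1539^1 ≡ 1539 (mod 1627)
1539^2 = (1539^1)^2 ≡ 1539^2 = 2368521 ≡ 1236 (mod 1627)
1539^4 = (1539^2)^2 ≡ 1236^2 = 1527696 ≡ 1570 (mod 1627)
1539^8 = (1539^4)^2 ≡ 1570^2 = 2464900 ≡ 1622 (mod 1627)
1539^16 = (1539^8)^2 ≡ 1622^2 = 2630884 ≡ 25 (mod 1627)
1539^32 = (1539^16)^2 ≡ 25^2 = 625 ≡ 625 (mod 1627)
1539^42 = 1539^32 · 1539^8 · 1539^2 ≡ 625 · 1622 · 1236 ≡ 1625 (mod 1627).

1625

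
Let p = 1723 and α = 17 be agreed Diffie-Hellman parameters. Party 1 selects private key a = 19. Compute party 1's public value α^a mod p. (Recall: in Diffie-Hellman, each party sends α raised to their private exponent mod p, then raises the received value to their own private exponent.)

Public value = 17^19 mod 1723.
17^1 ≡ 17 (mod 1723)
17^2 = (17^1)^2 ≡ 17^2 = 289 ≡ 289 (mod 1723)
17^4 = (17^2)^2 ≡ 289^2 = 83521 ≡ 817 (mod 1723)
17^8 = (17^4)^2 ≡ 817^2 = 667489 ≡ 688 (mod 1723)
17^16 = (17^8)^2 ≡ 688^2 = 473344 ≡ 1242 (mod 1723)
17^19 = 17^16 · 17^2 · 17^1 ≡ 1242 · 289 · 17 ≡ 803 (mod 1723).

803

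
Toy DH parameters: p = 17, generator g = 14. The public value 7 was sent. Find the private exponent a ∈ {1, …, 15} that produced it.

Try successive powers of 14 modulo 17:
14^1 ≡ 14
14^2 ≡ 9
14^3 ≡ 7
Found: a = 3.

3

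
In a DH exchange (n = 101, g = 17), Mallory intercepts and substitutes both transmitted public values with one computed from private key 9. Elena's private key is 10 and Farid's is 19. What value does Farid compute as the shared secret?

17

Farid receives Mallory's public value M = 17^9 mod 101 instead of the honest one.
17^1 ≡ 17 (mod 101)
17^2 = (17^1)^2 ≡ 17^2 = 289 ≡ 87 (mod 101)
17^4 = (17^2)^2 ≡ 87^2 = 7569 ≡ 95 (mod 101)
17^8 = (17^4)^2 ≡ 95^2 = 9025 ≡ 36 (mod 101)
17^9 = 17^8 · 17^1 ≡ 36 · 17 ≡ 6 (mod 101).
So M = 6. Farid computes K = M^19 mod 101.
6^1 ≡ 6 (mod 101)
6^2 = (6^1)^2 ≡ 6^2 = 36 ≡ 36 (mod 101)
6^4 = (6^2)^2 ≡ 36^2 = 1296 ≡ 84 (mod 101)
6^8 = (6^4)^2 ≡ 84^2 = 7056 ≡ 87 (mod 101)
6^16 = (6^8)^2 ≡ 87^2 = 7569 ≡ 95 (mod 101)
6^19 = 6^16 · 6^2 · 6^1 ≡ 95 · 36 · 6 ≡ 17 (mod 101).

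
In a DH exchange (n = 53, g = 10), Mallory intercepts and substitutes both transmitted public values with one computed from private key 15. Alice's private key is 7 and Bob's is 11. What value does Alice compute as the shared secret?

Alice receives Mallory's public value M = 10^15 mod 53 instead of the honest one.
10^1 ≡ 10 (mod 53)
10^2 = (10^1)^2 ≡ 10^2 = 100 ≡ 47 (mod 53)
10^4 = (10^2)^2 ≡ 47^2 = 2209 ≡ 36 (mod 53)
10^8 = (10^4)^2 ≡ 36^2 = 1296 ≡ 24 (mod 53)
10^15 = 10^8 · 10^4 · 10^2 · 10^1 ≡ 24 · 36 · 47 · 10 ≡ 47 (mod 53).
So M = 47. Alice computes K = M^7 mod 53.
47^1 ≡ 47 (mod 53)
47^2 = (47^1)^2 ≡ 47^2 = 2209 ≡ 36 (mod 53)
47^4 = (47^2)^2 ≡ 36^2 = 1296 ≡ 24 (mod 53)
47^7 = 47^4 · 47^2 · 47^1 ≡ 24 · 36 · 47 ≡ 10 (mod 53).

10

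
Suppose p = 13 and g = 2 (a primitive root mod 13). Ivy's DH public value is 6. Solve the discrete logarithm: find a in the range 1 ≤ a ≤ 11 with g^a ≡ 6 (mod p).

5

Try successive powers of 2 modulo 13:
2^1 ≡ 2
2^2 ≡ 4
2^3 ≡ 8
2^4 ≡ 3
2^5 ≡ 6
Found: a = 5.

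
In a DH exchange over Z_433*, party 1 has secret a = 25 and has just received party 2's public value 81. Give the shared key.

269

Shared key K = 81^25 mod 433.
81^1 ≡ 81 (mod 433)
81^2 = (81^1)^2 ≡ 81^2 = 6561 ≡ 66 (mod 433)
81^4 = (81^2)^2 ≡ 66^2 = 4356 ≡ 26 (mod 433)
81^8 = (81^4)^2 ≡ 26^2 = 676 ≡ 243 (mod 433)
81^16 = (81^8)^2 ≡ 243^2 = 59049 ≡ 161 (mod 433)
81^25 = 81^16 · 81^8 · 81^1 ≡ 161 · 243 · 81 ≡ 269 (mod 433).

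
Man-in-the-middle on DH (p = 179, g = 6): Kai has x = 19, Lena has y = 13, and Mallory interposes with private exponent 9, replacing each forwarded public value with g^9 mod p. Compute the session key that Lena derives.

26

Lena receives Mallory's public value M = 6^9 mod 179 instead of the honest one.
6^1 ≡ 6 (mod 179)
6^2 = (6^1)^2 ≡ 6^2 = 36 ≡ 36 (mod 179)
6^4 = (6^2)^2 ≡ 36^2 = 1296 ≡ 43 (mod 179)
6^8 = (6^4)^2 ≡ 43^2 = 1849 ≡ 59 (mod 179)
6^9 = 6^8 · 6^1 ≡ 59 · 6 ≡ 175 (mod 179).
So M = 175. Lena computes K = M^13 mod 179.
175^1 ≡ 175 (mod 179)
175^2 = (175^1)^2 ≡ 175^2 = 30625 ≡ 16 (mod 179)
175^4 = (175^2)^2 ≡ 16^2 = 256 ≡ 77 (mod 179)
175^8 = (175^4)^2 ≡ 77^2 = 5929 ≡ 22 (mod 179)
175^13 = 175^8 · 175^4 · 175^1 ≡ 22 · 77 · 175 ≡ 26 (mod 179).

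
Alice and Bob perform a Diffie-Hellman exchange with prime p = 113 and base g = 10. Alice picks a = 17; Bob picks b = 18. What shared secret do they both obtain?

62

Alice sends A = g^a mod p = 10^17 mod 113.
10^1 ≡ 10 (mod 113)
10^2 = (10^1)^2 ≡ 10^2 = 100 ≡ 100 (mod 113)
10^4 = (10^2)^2 ≡ 100^2 = 10000 ≡ 56 (mod 113)
10^8 = (10^4)^2 ≡ 56^2 = 3136 ≡ 85 (mod 113)
10^16 = (10^8)^2 ≡ 85^2 = 7225 ≡ 106 (mod 113)
10^17 = 10^16 · 10^1 ≡ 106 · 10 ≡ 43 (mod 113).
So A = 43. Bob then computes K = A^b mod p = 43^18 mod 113.
43^1 ≡ 43 (mod 113)
43^2 = (43^1)^2 ≡ 43^2 = 1849 ≡ 41 (mod 113)
43^4 = (43^2)^2 ≡ 41^2 = 1681 ≡ 99 (mod 113)
43^8 = (43^4)^2 ≡ 99^2 = 9801 ≡ 83 (mod 113)
43^16 = (43^8)^2 ≡ 83^2 = 6889 ≡ 109 (mod 113)
43^18 = 43^16 · 43^2 ≡ 109 · 41 ≡ 62 (mod 113).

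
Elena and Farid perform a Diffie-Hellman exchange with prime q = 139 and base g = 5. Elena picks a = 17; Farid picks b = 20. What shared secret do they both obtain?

83

Elena sends A = g^a mod q = 5^17 mod 139.
5^1 ≡ 5 (mod 139)
5^2 = (5^1)^2 ≡ 5^2 = 25 ≡ 25 (mod 139)
5^4 = (5^2)^2 ≡ 25^2 = 625 ≡ 69 (mod 139)
5^8 = (5^4)^2 ≡ 69^2 = 4761 ≡ 35 (mod 139)
5^16 = (5^8)^2 ≡ 35^2 = 1225 ≡ 113 (mod 139)
5^17 = 5^16 · 5^1 ≡ 113 · 5 ≡ 9 (mod 139).
So A = 9. Farid then computes K = A^b mod q = 9^20 mod 139.
9^1 ≡ 9 (mod 139)
9^2 = (9^1)^2 ≡ 9^2 = 81 ≡ 81 (mod 139)
9^4 = (9^2)^2 ≡ 81^2 = 6561 ≡ 28 (mod 139)
9^8 = (9^4)^2 ≡ 28^2 = 784 ≡ 89 (mod 139)
9^16 = (9^8)^2 ≡ 89^2 = 7921 ≡ 137 (mod 139)
9^20 = 9^16 · 9^4 ≡ 137 · 28 ≡ 83 (mod 139).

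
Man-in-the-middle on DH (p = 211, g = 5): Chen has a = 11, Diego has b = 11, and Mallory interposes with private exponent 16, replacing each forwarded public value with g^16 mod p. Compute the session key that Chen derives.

5

Chen receives Mallory's public value M = 5^16 mod 211 instead of the honest one.
5^1 ≡ 5 (mod 211)
5^2 = (5^1)^2 ≡ 5^2 = 25 ≡ 25 (mod 211)
5^4 = (5^2)^2 ≡ 25^2 = 625 ≡ 203 (mod 211)
5^8 = (5^4)^2 ≡ 203^2 = 41209 ≡ 64 (mod 211)
5^16 = (5^8)^2 ≡ 64^2 = 4096 ≡ 87 (mod 211)
So M = 87. Chen computes K = M^11 mod 211.
87^1 ≡ 87 (mod 211)
87^2 = (87^1)^2 ≡ 87^2 = 7569 ≡ 184 (mod 211)
87^4 = (87^2)^2 ≡ 184^2 = 33856 ≡ 96 (mod 211)
87^8 = (87^4)^2 ≡ 96^2 = 9216 ≡ 143 (mod 211)
87^11 = 87^8 · 87^2 · 87^1 ≡ 143 · 184 · 87 ≡ 5 (mod 211).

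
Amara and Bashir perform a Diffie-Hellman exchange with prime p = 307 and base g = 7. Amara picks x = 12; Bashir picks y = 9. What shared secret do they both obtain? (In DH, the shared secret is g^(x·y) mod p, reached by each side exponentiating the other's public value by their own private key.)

Bashir sends B = g^y mod p = 7^9 mod 307.
7^1 ≡ 7 (mod 307)
7^2 = (7^1)^2 ≡ 7^2 = 49 ≡ 49 (mod 307)
7^4 = (7^2)^2 ≡ 49^2 = 2401 ≡ 252 (mod 307)
7^8 = (7^4)^2 ≡ 252^2 = 63504 ≡ 262 (mod 307)
7^9 = 7^8 · 7^1 ≡ 262 · 7 ≡ 299 (mod 307).
So B = 299. Amara then computes K = B^x mod p = 299^12 mod 307.
299^1 ≡ 299 (mod 307)
299^2 = (299^1)^2 ≡ 299^2 = 89401 ≡ 64 (mod 307)
299^4 = (299^2)^2 ≡ 64^2 = 4096 ≡ 105 (mod 307)
299^8 = (299^4)^2 ≡ 105^2 = 11025 ≡ 280 (mod 307)
299^12 = 299^8 · 299^4 ≡ 280 · 105 ≡ 235 (mod 307).

235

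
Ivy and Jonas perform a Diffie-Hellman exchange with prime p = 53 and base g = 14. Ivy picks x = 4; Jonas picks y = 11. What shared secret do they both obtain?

36

Ivy sends A = g^x mod p = 14^4 mod 53.
14^1 ≡ 14 (mod 53)
14^2 = (14^1)^2 ≡ 14^2 = 196 ≡ 37 (mod 53)
14^4 = (14^2)^2 ≡ 37^2 = 1369 ≡ 44 (mod 53)
So A = 44. Jonas then computes K = A^y mod p = 44^11 mod 53.
44^1 ≡ 44 (mod 53)
44^2 = (44^1)^2 ≡ 44^2 = 1936 ≡ 28 (mod 53)
44^4 = (44^2)^2 ≡ 28^2 = 784 ≡ 42 (mod 53)
44^8 = (44^4)^2 ≡ 42^2 = 1764 ≡ 15 (mod 53)
44^11 = 44^8 · 44^2 · 44^1 ≡ 15 · 28 · 44 ≡ 36 (mod 53).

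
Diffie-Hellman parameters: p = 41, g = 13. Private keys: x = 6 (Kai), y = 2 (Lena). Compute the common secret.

4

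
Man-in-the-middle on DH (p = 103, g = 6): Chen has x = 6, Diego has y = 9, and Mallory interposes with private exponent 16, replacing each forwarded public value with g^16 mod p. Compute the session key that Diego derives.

Diego receives Mallory's public value M = 6^16 mod 103 instead of the honest one.
6^1 ≡ 6 (mod 103)
6^2 = (6^1)^2 ≡ 6^2 = 36 ≡ 36 (mod 103)
6^4 = (6^2)^2 ≡ 36^2 = 1296 ≡ 60 (mod 103)
6^8 = (6^4)^2 ≡ 60^2 = 3600 ≡ 98 (mod 103)
6^16 = (6^8)^2 ≡ 98^2 = 9604 ≡ 25 (mod 103)
So M = 25. Diego computes K = M^9 mod 103.
25^1 ≡ 25 (mod 103)
25^2 = (25^1)^2 ≡ 25^2 = 625 ≡ 7 (mod 103)
25^4 = (25^2)^2 ≡ 7^2 = 49 ≡ 49 (mod 103)
25^8 = (25^4)^2 ≡ 49^2 = 2401 ≡ 32 (mod 103)
25^9 = 25^8 · 25^1 ≡ 32 · 25 ≡ 79 (mod 103).

79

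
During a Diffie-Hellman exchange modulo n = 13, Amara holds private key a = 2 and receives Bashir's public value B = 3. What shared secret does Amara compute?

9

Shared key K = 3^2 mod 13.
3^1 ≡ 3 (mod 13)
3^2 = (3^1)^2 ≡ 3^2 = 9 ≡ 9 (mod 13)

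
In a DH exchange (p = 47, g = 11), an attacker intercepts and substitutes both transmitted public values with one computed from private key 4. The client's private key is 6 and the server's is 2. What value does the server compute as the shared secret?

12

The server receives an attacker's public value M = 11^4 mod 47 instead of the honest one.
11^1 ≡ 11 (mod 47)
11^2 = (11^1)^2 ≡ 11^2 = 121 ≡ 27 (mod 47)
11^4 = (11^2)^2 ≡ 27^2 = 729 ≡ 24 (mod 47)
So M = 24. The server computes K = M^2 mod 47.
24^1 ≡ 24 (mod 47)
24^2 = (24^1)^2 ≡ 24^2 = 576 ≡ 12 (mod 47)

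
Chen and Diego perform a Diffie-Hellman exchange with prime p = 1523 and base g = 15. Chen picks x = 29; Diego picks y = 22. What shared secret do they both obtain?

900

Diego sends B = g^y mod p = 15^22 mod 1523.
15^1 ≡ 15 (mod 1523)
15^2 = (15^1)^2 ≡ 15^2 = 225 ≡ 225 (mod 1523)
15^4 = (15^2)^2 ≡ 225^2 = 50625 ≡ 366 (mod 1523)
15^8 = (15^4)^2 ≡ 366^2 = 133956 ≡ 1455 (mod 1523)
15^16 = (15^8)^2 ≡ 1455^2 = 2117025 ≡ 55 (mod 1523)
15^22 = 15^16 · 15^4 · 15^2 ≡ 55 · 366 · 225 ≡ 1371 (mod 1523).
So B = 1371. Chen then computes K = B^x mod p = 1371^29 mod 1523.
1371^1 ≡ 1371 (mod 1523)
1371^2 = (1371^1)^2 ≡ 1371^2 = 1879641 ≡ 259 (mod 1523)
1371^4 = (1371^2)^2 ≡ 259^2 = 67081 ≡ 69 (mod 1523)
1371^8 = (1371^4)^2 ≡ 69^2 = 4761 ≡ 192 (mod 1523)
1371^16 = (1371^8)^2 ≡ 192^2 = 36864 ≡ 312 (mod 1523)
1371^29 = 1371^16 · 1371^8 · 1371^4 · 1371^1 ≡ 312 · 192 · 69 · 1371 ≡ 900 (mod 1523).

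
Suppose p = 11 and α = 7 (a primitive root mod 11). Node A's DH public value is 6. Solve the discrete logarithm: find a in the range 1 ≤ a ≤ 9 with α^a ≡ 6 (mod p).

7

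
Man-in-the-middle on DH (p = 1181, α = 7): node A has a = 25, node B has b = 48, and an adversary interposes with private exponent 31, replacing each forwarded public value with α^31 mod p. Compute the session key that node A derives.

161

Node A receives an adversary's public value M = 7^31 mod 1181 instead of the honest one.
7^1 ≡ 7 (mod 1181)
7^2 = (7^1)^2 ≡ 7^2 = 49 ≡ 49 (mod 1181)
7^4 = (7^2)^2 ≡ 49^2 = 2401 ≡ 39 (mod 1181)
7^8 = (7^4)^2 ≡ 39^2 = 1521 ≡ 340 (mod 1181)
7^16 = (7^8)^2 ≡ 340^2 = 115600 ≡ 1043 (mod 1181)
7^31 = 7^16 · 7^8 · 7^4 · 7^2 · 7^1 ≡ 1043 · 340 · 39 · 49 · 7 ≡ 696 (mod 1181).
So M = 696. Node A computes K = M^25 mod 1181.
696^1 ≡ 696 (mod 1181)
696^2 = (696^1)^2 ≡ 696^2 = 484416 ≡ 206 (mod 1181)
696^4 = (696^2)^2 ≡ 206^2 = 42436 ≡ 1101 (mod 1181)
696^8 = (696^4)^2 ≡ 1101^2 = 1212201 ≡ 495 (mod 1181)
696^16 = (696^8)^2 ≡ 495^2 = 245025 ≡ 558 (mod 1181)
696^25 = 696^16 · 696^8 · 696^1 ≡ 558 · 495 · 696 ≡ 161 (mod 1181).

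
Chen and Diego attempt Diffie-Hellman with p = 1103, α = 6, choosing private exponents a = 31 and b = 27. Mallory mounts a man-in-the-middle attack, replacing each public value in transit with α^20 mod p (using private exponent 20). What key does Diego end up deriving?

Diego receives Mallory's public value M = 6^20 mod 1103 instead of the honest one.
6^1 ≡ 6 (mod 1103)
6^2 = (6^1)^2 ≡ 6^2 = 36 ≡ 36 (mod 1103)
6^4 = (6^2)^2 ≡ 36^2 = 1296 ≡ 193 (mod 1103)
6^8 = (6^4)^2 ≡ 193^2 = 37249 ≡ 850 (mod 1103)
6^16 = (6^8)^2 ≡ 850^2 = 722500 ≡ 35 (mod 1103)
6^20 = 6^16 · 6^4 ≡ 35 · 193 ≡ 137 (mod 1103).
So M = 137. Diego computes K = M^27 mod 1103.
137^1 ≡ 137 (mod 1103)
137^2 = (137^1)^2 ≡ 137^2 = 18769 ≡ 18 (mod 1103)
137^4 = (137^2)^2 ≡ 18^2 = 324 ≡ 324 (mod 1103)
137^8 = (137^4)^2 ≡ 324^2 = 104976 ≡ 191 (mod 1103)
137^16 = (137^8)^2 ≡ 191^2 = 36481 ≡ 82 (mod 1103)
137^27 = 137^16 · 137^8 · 137^2 · 137^1 ≡ 82 · 191 · 18 · 137 ≡ 947 (mod 1103).

947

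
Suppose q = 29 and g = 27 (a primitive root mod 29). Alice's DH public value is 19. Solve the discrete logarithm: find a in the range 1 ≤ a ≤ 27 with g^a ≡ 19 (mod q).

Try successive powers of 27 modulo 29:
27^1 ≡ 27
27^2 ≡ 4
27^3 ≡ 21
27^4 ≡ 16
27^5 ≡ 26
27^6 ≡ 6
27^7 ≡ 17
27^8 ≡ 24
27^9 ≡ 10
27^10 ≡ 9
27^11 ≡ 11
27^12 ≡ 7
27^13 ≡ 15
27^14 ≡ 28
27^15 ≡ 2
27^16 ≡ 25
27^17 ≡ 8
27^18 ≡ 13
27^19 ≡ 3
27^20 ≡ 23
27^21 ≡ 12
27^22 ≡ 5
27^23 ≡ 19
Found: a = 23.

23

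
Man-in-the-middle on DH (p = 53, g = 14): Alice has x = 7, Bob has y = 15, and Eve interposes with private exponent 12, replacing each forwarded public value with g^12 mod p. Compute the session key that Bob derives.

10

Bob receives Eve's public value M = 14^12 mod 53 instead of the honest one.
14^1 ≡ 14 (mod 53)
14^2 = (14^1)^2 ≡ 14^2 = 196 ≡ 37 (mod 53)
14^4 = (14^2)^2 ≡ 37^2 = 1369 ≡ 44 (mod 53)
14^8 = (14^4)^2 ≡ 44^2 = 1936 ≡ 28 (mod 53)
14^12 = 14^8 · 14^4 ≡ 28 · 44 ≡ 13 (mod 53).
So M = 13. Bob computes K = M^15 mod 53.
13^1 ≡ 13 (mod 53)
13^2 = (13^1)^2 ≡ 13^2 = 169 ≡ 10 (mod 53)
13^4 = (13^2)^2 ≡ 10^2 = 100 ≡ 47 (mod 53)
13^8 = (13^4)^2 ≡ 47^2 = 2209 ≡ 36 (mod 53)
13^15 = 13^8 · 13^4 · 13^2 · 13^1 ≡ 36 · 47 · 10 · 13 ≡ 10 (mod 53).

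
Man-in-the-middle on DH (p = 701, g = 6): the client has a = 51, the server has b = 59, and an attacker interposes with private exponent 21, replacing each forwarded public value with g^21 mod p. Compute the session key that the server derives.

612

The server receives an attacker's public value M = 6^21 mod 701 instead of the honest one.
6^1 ≡ 6 (mod 701)
6^2 = (6^1)^2 ≡ 6^2 = 36 ≡ 36 (mod 701)
6^4 = (6^2)^2 ≡ 36^2 = 1296 ≡ 595 (mod 701)
6^8 = (6^4)^2 ≡ 595^2 = 354025 ≡ 20 (mod 701)
6^16 = (6^8)^2 ≡ 20^2 = 400 ≡ 400 (mod 701)
6^21 = 6^16 · 6^4 · 6^1 ≡ 400 · 595 · 6 ≡ 63 (mod 701).
So M = 63. The server computes K = M^59 mod 701.
63^1 ≡ 63 (mod 701)
63^2 = (63^1)^2 ≡ 63^2 = 3969 ≡ 464 (mod 701)
63^4 = (63^2)^2 ≡ 464^2 = 215296 ≡ 89 (mod 701)
63^8 = (63^4)^2 ≡ 89^2 = 7921 ≡ 210 (mod 701)
63^16 = (63^8)^2 ≡ 210^2 = 44100 ≡ 638 (mod 701)
63^32 = (63^16)^2 ≡ 638^2 = 407044 ≡ 464 (mod 701)
63^59 = 63^32 · 63^16 · 63^8 · 63^2 · 63^1 ≡ 464 · 638 · 210 · 464 · 63 ≡ 612 (mod 701).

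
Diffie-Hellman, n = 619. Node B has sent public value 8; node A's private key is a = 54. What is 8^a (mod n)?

343

Shared key K = 8^54 mod 619.
8^1 ≡ 8 (mod 619)
8^2 = (8^1)^2 ≡ 8^2 = 64 ≡ 64 (mod 619)
8^4 = (8^2)^2 ≡ 64^2 = 4096 ≡ 382 (mod 619)
8^8 = (8^4)^2 ≡ 382^2 = 145924 ≡ 459 (mod 619)
8^16 = (8^8)^2 ≡ 459^2 = 210681 ≡ 221 (mod 619)
8^32 = (8^16)^2 ≡ 221^2 = 48841 ≡ 559 (mod 619)
8^54 = 8^32 · 8^16 · 8^4 · 8^2 ≡ 559 · 221 · 382 · 64 ≡ 343 (mod 619).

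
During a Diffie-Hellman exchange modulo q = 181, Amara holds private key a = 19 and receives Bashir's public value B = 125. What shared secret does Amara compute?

42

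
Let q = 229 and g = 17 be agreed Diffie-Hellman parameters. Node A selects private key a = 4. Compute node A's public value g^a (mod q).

165

Public value = 17^4 (mod 229).
17^1 ≡ 17 (mod 229)
17^2 = (17^1)^2 ≡ 17^2 = 289 ≡ 60 (mod 229)
17^4 = (17^2)^2 ≡ 60^2 = 3600 ≡ 165 (mod 229)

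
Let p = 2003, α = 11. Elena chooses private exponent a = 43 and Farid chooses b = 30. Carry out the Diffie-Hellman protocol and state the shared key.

672

Elena sends A = α^a mod p = 11^43 mod 2003.
11^1 ≡ 11 (mod 2003)
11^2 = (11^1)^2 ≡ 11^2 = 121 ≡ 121 (mod 2003)
11^4 = (11^2)^2 ≡ 121^2 = 14641 ≡ 620 (mod 2003)
11^8 = (11^4)^2 ≡ 620^2 = 384400 ≡ 1827 (mod 2003)
11^16 = (11^8)^2 ≡ 1827^2 = 3337929 ≡ 931 (mod 2003)
11^32 = (11^16)^2 ≡ 931^2 = 866761 ≡ 1465 (mod 2003)
11^43 = 11^32 · 11^8 · 11^2 · 11^1 ≡ 1465 · 1827 · 121 · 11 ≡ 968 (mod 2003).
So A = 968. Farid then computes K = A^b mod p = 968^30 mod 2003.
968^1 ≡ 968 (mod 2003)
968^2 = (968^1)^2 ≡ 968^2 = 937024 ≡ 1623 (mod 2003)
968^4 = (968^2)^2 ≡ 1623^2 = 2634129 ≡ 184 (mod 2003)
968^8 = (968^4)^2 ≡ 184^2 = 33856 ≡ 1808 (mod 2003)
968^16 = (968^8)^2 ≡ 1808^2 = 3268864 ≡ 1971 (mod 2003)
968^30 = 968^16 · 968^8 · 968^4 · 968^2 ≡ 1971 · 1808 · 184 · 1623 ≡ 672 (mod 2003).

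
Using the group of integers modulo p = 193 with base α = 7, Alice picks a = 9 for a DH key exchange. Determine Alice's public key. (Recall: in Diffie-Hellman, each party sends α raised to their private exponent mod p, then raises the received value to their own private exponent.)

Public value = 7^9 mod 193.
7^1 ≡ 7 (mod 193)
7^2 = (7^1)^2 ≡ 7^2 = 49 ≡ 49 (mod 193)
7^4 = (7^2)^2 ≡ 49^2 = 2401 ≡ 85 (mod 193)
7^8 = (7^4)^2 ≡ 85^2 = 7225 ≡ 84 (mod 193)
7^9 = 7^8 · 7^1 ≡ 84 · 7 ≡ 9 (mod 193).

9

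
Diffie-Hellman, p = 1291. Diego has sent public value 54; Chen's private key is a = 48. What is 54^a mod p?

Shared key K = 54^48 mod 1291.
54^1 ≡ 54 (mod 1291)
54^2 = (54^1)^2 ≡ 54^2 = 2916 ≡ 334 (mod 1291)
54^4 = (54^2)^2 ≡ 334^2 = 111556 ≡ 530 (mod 1291)
54^8 = (54^4)^2 ≡ 530^2 = 280900 ≡ 753 (mod 1291)
54^16 = (54^8)^2 ≡ 753^2 = 567009 ≡ 260 (mod 1291)
54^32 = (54^16)^2 ≡ 260^2 = 67600 ≡ 468 (mod 1291)
54^48 = 54^32 · 54^16 ≡ 468 · 260 ≡ 326 (mod 1291).

326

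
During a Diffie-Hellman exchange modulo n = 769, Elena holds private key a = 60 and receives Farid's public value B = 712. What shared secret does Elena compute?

62

Shared key K = 712^60 mod 769.
712^1 ≡ 712 (mod 769)
712^2 = (712^1)^2 ≡ 712^2 = 506944 ≡ 173 (mod 769)
712^4 = (712^2)^2 ≡ 173^2 = 29929 ≡ 707 (mod 769)
712^8 = (712^4)^2 ≡ 707^2 = 499849 ≡ 768 (mod 769)
712^16 = (712^8)^2 ≡ 768^2 = 589824 ≡ 1 (mod 769)
712^32 = (712^16)^2 ≡ 1^2 = 1 ≡ 1 (mod 769)
712^60 = 712^32 · 712^16 · 712^8 · 712^4 ≡ 1 · 1 · 768 · 707 ≡ 62 (mod 769).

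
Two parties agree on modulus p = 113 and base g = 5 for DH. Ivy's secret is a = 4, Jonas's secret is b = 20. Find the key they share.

28

Ivy sends A = g^a mod p = 5^4 mod 113.
5^1 ≡ 5 (mod 113)
5^2 = (5^1)^2 ≡ 5^2 = 25 ≡ 25 (mod 113)
5^4 = (5^2)^2 ≡ 25^2 = 625 ≡ 60 (mod 113)
So A = 60. Jonas then computes K = A^b mod p = 60^20 mod 113.
60^1 ≡ 60 (mod 113)
60^2 = (60^1)^2 ≡ 60^2 = 3600 ≡ 97 (mod 113)
60^4 = (60^2)^2 ≡ 97^2 = 9409 ≡ 30 (mod 113)
60^8 = (60^4)^2 ≡ 30^2 = 900 ≡ 109 (mod 113)
60^16 = (60^8)^2 ≡ 109^2 = 11881 ≡ 16 (mod 113)
60^20 = 60^16 · 60^4 ≡ 16 · 30 ≡ 28 (mod 113).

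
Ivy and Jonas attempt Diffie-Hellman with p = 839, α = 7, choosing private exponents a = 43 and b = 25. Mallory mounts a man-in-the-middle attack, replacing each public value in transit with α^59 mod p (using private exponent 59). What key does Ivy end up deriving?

606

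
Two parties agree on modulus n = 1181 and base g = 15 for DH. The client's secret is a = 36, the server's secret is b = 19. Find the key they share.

1126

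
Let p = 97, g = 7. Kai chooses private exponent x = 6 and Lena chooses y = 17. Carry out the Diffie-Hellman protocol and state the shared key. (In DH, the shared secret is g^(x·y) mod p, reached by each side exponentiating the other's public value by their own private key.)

85

Kai sends A = g^x mod p = 7^6 mod 97.
7^1 ≡ 7 (mod 97)
7^2 = (7^1)^2 ≡ 7^2 = 49 ≡ 49 (mod 97)
7^4 = (7^2)^2 ≡ 49^2 = 2401 ≡ 73 (mod 97)
7^6 = 7^4 · 7^2 ≡ 73 · 49 ≡ 85 (mod 97).
So A = 85. Lena then computes K = A^y mod p = 85^17 mod 97.
85^1 ≡ 85 (mod 97)
85^2 = (85^1)^2 ≡ 85^2 = 7225 ≡ 47 (mod 97)
85^4 = (85^2)^2 ≡ 47^2 = 2209 ≡ 75 (mod 97)
85^8 = (85^4)^2 ≡ 75^2 = 5625 ≡ 96 (mod 97)
85^16 = (85^8)^2 ≡ 96^2 = 9216 ≡ 1 (mod 97)
85^17 = 85^16 · 85^1 ≡ 1 · 85 ≡ 85 (mod 97).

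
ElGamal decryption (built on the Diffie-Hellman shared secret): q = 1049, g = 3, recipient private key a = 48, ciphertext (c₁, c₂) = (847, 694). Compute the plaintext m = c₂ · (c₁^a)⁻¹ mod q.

279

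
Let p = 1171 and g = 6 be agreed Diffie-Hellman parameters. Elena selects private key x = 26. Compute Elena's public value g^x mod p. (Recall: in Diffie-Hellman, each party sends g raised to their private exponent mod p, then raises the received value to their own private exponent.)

178

Public value = 6^26 mod 1171.
6^1 ≡ 6 (mod 1171)
6^2 = (6^1)^2 ≡ 6^2 = 36 ≡ 36 (mod 1171)
6^4 = (6^2)^2 ≡ 36^2 = 1296 ≡ 125 (mod 1171)
6^8 = (6^4)^2 ≡ 125^2 = 15625 ≡ 402 (mod 1171)
6^16 = (6^8)^2 ≡ 402^2 = 161604 ≡ 6 (mod 1171)
6^26 = 6^16 · 6^8 · 6^2 ≡ 6 · 402 · 36 ≡ 178 (mod 1171).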